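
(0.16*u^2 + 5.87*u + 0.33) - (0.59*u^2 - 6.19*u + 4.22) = -0.43*u^2 + 12.06*u - 3.89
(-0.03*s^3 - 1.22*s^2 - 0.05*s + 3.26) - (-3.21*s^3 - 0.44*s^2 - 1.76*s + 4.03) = 3.18*s^3 - 0.78*s^2 + 1.71*s - 0.77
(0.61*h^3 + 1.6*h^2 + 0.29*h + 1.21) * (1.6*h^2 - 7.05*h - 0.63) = 0.976*h^5 - 1.7405*h^4 - 11.2003*h^3 - 1.1165*h^2 - 8.7132*h - 0.7623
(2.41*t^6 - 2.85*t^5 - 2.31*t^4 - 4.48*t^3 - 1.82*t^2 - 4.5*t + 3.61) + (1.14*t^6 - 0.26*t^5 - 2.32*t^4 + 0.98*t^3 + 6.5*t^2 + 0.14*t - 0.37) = 3.55*t^6 - 3.11*t^5 - 4.63*t^4 - 3.5*t^3 + 4.68*t^2 - 4.36*t + 3.24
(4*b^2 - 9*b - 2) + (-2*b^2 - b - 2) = 2*b^2 - 10*b - 4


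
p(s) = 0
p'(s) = 0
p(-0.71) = 0.00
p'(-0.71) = 0.00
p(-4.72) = 0.00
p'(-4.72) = 0.00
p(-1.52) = 0.00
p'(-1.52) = 0.00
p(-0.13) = 0.00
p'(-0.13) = 0.00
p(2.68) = 0.00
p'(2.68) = 0.00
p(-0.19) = 0.00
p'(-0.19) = 0.00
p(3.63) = 0.00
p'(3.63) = 0.00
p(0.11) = 0.00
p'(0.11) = 0.00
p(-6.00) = 0.00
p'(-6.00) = 0.00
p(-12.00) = 0.00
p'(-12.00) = 0.00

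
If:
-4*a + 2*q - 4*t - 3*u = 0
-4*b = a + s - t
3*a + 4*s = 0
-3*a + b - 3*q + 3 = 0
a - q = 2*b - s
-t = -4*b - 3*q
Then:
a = 18/19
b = 3/38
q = 3/38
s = -27/38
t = 21/38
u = -37/19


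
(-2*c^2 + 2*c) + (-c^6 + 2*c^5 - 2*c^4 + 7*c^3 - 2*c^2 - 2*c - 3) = -c^6 + 2*c^5 - 2*c^4 + 7*c^3 - 4*c^2 - 3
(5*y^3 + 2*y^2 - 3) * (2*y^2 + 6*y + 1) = 10*y^5 + 34*y^4 + 17*y^3 - 4*y^2 - 18*y - 3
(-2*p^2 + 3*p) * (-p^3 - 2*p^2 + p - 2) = 2*p^5 + p^4 - 8*p^3 + 7*p^2 - 6*p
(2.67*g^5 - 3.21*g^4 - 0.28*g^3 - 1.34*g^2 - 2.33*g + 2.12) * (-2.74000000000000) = -7.3158*g^5 + 8.7954*g^4 + 0.7672*g^3 + 3.6716*g^2 + 6.3842*g - 5.8088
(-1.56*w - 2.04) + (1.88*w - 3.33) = 0.32*w - 5.37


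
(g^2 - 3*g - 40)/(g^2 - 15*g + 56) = (g + 5)/(g - 7)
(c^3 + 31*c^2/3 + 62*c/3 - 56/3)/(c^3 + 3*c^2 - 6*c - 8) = (c^2 + 19*c/3 - 14/3)/(c^2 - c - 2)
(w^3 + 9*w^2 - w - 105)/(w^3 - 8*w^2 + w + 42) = (w^2 + 12*w + 35)/(w^2 - 5*w - 14)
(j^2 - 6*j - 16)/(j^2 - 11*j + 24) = (j + 2)/(j - 3)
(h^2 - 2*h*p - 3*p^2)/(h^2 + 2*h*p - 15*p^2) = (h + p)/(h + 5*p)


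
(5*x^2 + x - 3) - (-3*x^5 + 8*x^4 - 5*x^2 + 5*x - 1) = 3*x^5 - 8*x^4 + 10*x^2 - 4*x - 2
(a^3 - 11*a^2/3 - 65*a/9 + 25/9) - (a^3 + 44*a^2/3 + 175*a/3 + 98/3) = -55*a^2/3 - 590*a/9 - 269/9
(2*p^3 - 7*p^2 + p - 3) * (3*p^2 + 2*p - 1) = 6*p^5 - 17*p^4 - 13*p^3 - 7*p + 3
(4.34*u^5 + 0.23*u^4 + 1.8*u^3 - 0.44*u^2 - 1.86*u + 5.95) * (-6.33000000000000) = -27.4722*u^5 - 1.4559*u^4 - 11.394*u^3 + 2.7852*u^2 + 11.7738*u - 37.6635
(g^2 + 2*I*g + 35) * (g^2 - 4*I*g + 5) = g^4 - 2*I*g^3 + 48*g^2 - 130*I*g + 175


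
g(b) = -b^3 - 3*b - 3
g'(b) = -3*b^2 - 3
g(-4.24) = 85.95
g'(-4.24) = -56.93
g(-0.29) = -2.11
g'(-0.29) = -3.25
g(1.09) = -7.57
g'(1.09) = -6.56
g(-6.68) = 315.12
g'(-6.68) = -136.87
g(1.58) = -11.68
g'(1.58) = -10.49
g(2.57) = -27.68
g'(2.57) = -22.81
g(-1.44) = 4.31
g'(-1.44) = -9.22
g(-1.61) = 6.00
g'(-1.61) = -10.78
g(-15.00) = 3417.00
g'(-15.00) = -678.00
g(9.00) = -759.00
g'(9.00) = -246.00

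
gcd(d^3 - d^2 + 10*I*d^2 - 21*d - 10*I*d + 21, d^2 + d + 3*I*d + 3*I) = d + 3*I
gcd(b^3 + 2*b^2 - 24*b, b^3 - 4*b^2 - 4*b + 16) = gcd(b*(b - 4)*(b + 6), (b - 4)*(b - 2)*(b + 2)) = b - 4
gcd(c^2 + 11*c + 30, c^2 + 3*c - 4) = 1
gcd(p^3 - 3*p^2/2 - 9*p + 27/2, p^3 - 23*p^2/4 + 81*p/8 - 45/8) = p^2 - 9*p/2 + 9/2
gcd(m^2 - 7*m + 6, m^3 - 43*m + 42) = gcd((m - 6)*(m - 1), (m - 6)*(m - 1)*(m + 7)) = m^2 - 7*m + 6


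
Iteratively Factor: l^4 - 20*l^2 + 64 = (l + 4)*(l^3 - 4*l^2 - 4*l + 16) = (l - 4)*(l + 4)*(l^2 - 4) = (l - 4)*(l - 2)*(l + 4)*(l + 2)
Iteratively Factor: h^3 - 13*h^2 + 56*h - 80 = (h - 4)*(h^2 - 9*h + 20) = (h - 4)^2*(h - 5)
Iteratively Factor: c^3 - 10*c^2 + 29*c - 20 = (c - 1)*(c^2 - 9*c + 20) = (c - 5)*(c - 1)*(c - 4)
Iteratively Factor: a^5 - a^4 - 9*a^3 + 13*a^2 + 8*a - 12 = (a + 3)*(a^4 - 4*a^3 + 3*a^2 + 4*a - 4) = (a - 2)*(a + 3)*(a^3 - 2*a^2 - a + 2) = (a - 2)^2*(a + 3)*(a^2 - 1) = (a - 2)^2*(a + 1)*(a + 3)*(a - 1)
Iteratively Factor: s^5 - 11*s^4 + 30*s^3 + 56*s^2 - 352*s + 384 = (s - 4)*(s^4 - 7*s^3 + 2*s^2 + 64*s - 96) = (s - 4)^2*(s^3 - 3*s^2 - 10*s + 24) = (s - 4)^3*(s^2 + s - 6) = (s - 4)^3*(s - 2)*(s + 3)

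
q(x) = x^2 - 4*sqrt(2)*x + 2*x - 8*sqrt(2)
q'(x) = 2*x - 4*sqrt(2) + 2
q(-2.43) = 3.48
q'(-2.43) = -8.52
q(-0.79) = -7.80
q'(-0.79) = -5.24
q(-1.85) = -1.13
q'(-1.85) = -7.36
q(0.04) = -11.46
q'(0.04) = -3.58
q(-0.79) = -7.80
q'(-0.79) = -5.24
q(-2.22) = 1.73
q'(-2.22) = -8.10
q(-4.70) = 27.96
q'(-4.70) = -13.06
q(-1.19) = -5.55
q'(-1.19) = -6.04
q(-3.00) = 8.66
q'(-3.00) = -9.66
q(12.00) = 88.80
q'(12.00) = 20.34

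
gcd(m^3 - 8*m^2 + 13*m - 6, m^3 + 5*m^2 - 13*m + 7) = m^2 - 2*m + 1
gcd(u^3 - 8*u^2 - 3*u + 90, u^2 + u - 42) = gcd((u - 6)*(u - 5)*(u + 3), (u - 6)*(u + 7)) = u - 6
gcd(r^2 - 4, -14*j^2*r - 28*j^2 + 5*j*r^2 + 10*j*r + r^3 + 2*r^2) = r + 2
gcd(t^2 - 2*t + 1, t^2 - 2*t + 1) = t^2 - 2*t + 1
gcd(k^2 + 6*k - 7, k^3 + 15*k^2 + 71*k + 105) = k + 7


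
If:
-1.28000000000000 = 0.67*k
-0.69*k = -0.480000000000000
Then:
No Solution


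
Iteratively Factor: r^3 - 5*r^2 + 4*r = (r)*(r^2 - 5*r + 4) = r*(r - 1)*(r - 4)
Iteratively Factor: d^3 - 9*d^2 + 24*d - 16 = (d - 4)*(d^2 - 5*d + 4) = (d - 4)*(d - 1)*(d - 4)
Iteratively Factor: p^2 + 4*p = (p)*(p + 4)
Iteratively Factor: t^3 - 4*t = (t)*(t^2 - 4) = t*(t + 2)*(t - 2)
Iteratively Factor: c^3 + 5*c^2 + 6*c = (c + 2)*(c^2 + 3*c) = (c + 2)*(c + 3)*(c)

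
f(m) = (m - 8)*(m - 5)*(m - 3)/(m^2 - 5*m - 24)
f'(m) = (5 - 2*m)*(m - 8)*(m - 5)*(m - 3)/(m^2 - 5*m - 24)^2 + (m - 8)*(m - 5)/(m^2 - 5*m - 24) + (m - 8)*(m - 3)/(m^2 - 5*m - 24) + (m - 5)*(m - 3)/(m^2 - 5*m - 24) = (m^2 + 6*m - 39)/(m^2 + 6*m + 9)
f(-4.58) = -45.96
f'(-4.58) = -18.23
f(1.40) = 1.31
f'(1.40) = -1.48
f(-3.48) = -114.48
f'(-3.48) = -207.33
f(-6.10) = -32.58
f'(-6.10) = -3.99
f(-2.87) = 355.36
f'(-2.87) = -2839.24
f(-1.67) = 23.42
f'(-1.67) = -26.14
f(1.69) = 0.92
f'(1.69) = -1.18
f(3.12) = -0.04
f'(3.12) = -0.28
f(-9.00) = -28.00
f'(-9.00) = -0.33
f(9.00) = 2.00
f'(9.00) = 0.67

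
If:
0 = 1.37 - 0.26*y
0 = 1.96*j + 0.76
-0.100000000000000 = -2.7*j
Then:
No Solution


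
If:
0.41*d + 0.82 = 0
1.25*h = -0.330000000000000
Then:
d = -2.00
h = -0.26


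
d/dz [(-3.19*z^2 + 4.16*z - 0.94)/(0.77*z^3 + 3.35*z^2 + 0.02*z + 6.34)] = (2.4563*z^4 - 6.4064*z^3 - 11.8284*z^2 - 34.1512*z + 26.3932)/(0.5929*z^6 + 5.159*z^5 + 11.2533*z^4 + 9.8976*z^3 + 42.4784*z^2 + 0.2536*z + 40.1956)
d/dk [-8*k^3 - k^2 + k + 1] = -24*k^2 - 2*k + 1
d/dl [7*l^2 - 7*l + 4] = 14*l - 7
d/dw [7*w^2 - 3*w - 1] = 14*w - 3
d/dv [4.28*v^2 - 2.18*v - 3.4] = 8.56*v - 2.18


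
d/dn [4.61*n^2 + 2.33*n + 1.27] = 9.22*n + 2.33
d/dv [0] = 0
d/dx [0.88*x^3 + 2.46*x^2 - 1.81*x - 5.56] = 2.64*x^2 + 4.92*x - 1.81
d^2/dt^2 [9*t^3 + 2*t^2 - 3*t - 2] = 54*t + 4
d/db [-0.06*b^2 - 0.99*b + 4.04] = -0.12*b - 0.99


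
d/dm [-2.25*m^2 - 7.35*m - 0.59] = -4.5*m - 7.35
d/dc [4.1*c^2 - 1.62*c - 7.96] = 8.2*c - 1.62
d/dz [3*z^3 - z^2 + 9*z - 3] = 9*z^2 - 2*z + 9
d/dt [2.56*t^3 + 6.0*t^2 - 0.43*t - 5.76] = 7.68*t^2 + 12.0*t - 0.43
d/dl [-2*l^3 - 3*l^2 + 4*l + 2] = -6*l^2 - 6*l + 4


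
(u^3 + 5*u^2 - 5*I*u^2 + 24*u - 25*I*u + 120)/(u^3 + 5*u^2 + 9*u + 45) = (u - 8*I)/(u - 3*I)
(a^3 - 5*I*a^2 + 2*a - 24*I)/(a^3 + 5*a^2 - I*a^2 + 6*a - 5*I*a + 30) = (a - 4*I)/(a + 5)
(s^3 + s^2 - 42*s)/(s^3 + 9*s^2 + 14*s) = (s - 6)/(s + 2)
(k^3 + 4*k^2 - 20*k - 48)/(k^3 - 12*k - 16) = (k + 6)/(k + 2)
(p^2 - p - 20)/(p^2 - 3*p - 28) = (p - 5)/(p - 7)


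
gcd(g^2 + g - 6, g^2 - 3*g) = 1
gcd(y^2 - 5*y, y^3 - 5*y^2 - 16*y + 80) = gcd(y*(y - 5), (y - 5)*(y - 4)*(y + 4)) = y - 5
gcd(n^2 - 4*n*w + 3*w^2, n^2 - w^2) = -n + w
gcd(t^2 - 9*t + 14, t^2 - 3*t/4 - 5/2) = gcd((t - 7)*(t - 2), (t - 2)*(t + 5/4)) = t - 2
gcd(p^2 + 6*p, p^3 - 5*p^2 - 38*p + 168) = p + 6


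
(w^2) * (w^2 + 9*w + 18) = w^4 + 9*w^3 + 18*w^2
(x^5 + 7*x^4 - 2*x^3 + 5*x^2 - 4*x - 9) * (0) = 0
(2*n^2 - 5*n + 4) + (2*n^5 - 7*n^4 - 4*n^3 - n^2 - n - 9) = 2*n^5 - 7*n^4 - 4*n^3 + n^2 - 6*n - 5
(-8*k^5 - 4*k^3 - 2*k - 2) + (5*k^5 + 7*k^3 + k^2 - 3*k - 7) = -3*k^5 + 3*k^3 + k^2 - 5*k - 9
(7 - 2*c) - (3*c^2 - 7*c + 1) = -3*c^2 + 5*c + 6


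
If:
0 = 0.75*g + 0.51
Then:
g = -0.68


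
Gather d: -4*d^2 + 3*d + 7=-4*d^2 + 3*d + 7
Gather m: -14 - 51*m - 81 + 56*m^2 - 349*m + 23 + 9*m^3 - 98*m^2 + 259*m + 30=9*m^3 - 42*m^2 - 141*m - 42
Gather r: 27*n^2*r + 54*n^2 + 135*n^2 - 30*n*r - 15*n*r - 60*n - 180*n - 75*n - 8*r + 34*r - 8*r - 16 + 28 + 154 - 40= 189*n^2 - 315*n + r*(27*n^2 - 45*n + 18) + 126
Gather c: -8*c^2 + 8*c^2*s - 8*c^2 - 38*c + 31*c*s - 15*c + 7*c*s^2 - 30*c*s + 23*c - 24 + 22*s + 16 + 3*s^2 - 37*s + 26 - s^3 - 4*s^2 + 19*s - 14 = c^2*(8*s - 16) + c*(7*s^2 + s - 30) - s^3 - s^2 + 4*s + 4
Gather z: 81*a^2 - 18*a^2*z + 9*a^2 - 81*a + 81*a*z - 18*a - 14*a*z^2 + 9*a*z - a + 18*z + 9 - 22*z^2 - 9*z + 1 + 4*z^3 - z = 90*a^2 - 100*a + 4*z^3 + z^2*(-14*a - 22) + z*(-18*a^2 + 90*a + 8) + 10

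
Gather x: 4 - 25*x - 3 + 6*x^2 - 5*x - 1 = 6*x^2 - 30*x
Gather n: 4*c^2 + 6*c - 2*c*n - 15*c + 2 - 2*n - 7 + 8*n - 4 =4*c^2 - 9*c + n*(6 - 2*c) - 9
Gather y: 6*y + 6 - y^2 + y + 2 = -y^2 + 7*y + 8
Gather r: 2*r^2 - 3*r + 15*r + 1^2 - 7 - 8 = 2*r^2 + 12*r - 14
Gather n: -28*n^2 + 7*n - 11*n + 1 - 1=-28*n^2 - 4*n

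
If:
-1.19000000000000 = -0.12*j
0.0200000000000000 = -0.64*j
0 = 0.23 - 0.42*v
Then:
No Solution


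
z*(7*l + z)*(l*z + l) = 7*l^2*z^2 + 7*l^2*z + l*z^3 + l*z^2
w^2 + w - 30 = (w - 5)*(w + 6)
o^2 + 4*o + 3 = (o + 1)*(o + 3)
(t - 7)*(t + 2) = t^2 - 5*t - 14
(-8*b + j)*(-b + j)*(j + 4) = 8*b^2*j + 32*b^2 - 9*b*j^2 - 36*b*j + j^3 + 4*j^2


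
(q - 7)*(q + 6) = q^2 - q - 42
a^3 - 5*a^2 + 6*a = a*(a - 3)*(a - 2)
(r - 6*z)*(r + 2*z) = r^2 - 4*r*z - 12*z^2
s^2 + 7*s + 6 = (s + 1)*(s + 6)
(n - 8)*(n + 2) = n^2 - 6*n - 16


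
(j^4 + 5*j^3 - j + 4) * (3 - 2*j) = -2*j^5 - 7*j^4 + 15*j^3 + 2*j^2 - 11*j + 12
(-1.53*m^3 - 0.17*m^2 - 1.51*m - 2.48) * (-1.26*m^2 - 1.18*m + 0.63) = 1.9278*m^5 + 2.0196*m^4 + 1.1393*m^3 + 4.7995*m^2 + 1.9751*m - 1.5624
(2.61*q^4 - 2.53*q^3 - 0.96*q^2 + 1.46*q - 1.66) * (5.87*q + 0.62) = 15.3207*q^5 - 13.2329*q^4 - 7.2038*q^3 + 7.975*q^2 - 8.839*q - 1.0292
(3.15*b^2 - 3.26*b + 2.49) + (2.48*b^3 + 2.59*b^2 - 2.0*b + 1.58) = 2.48*b^3 + 5.74*b^2 - 5.26*b + 4.07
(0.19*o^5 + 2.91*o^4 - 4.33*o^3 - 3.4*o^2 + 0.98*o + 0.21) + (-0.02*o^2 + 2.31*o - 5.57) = 0.19*o^5 + 2.91*o^4 - 4.33*o^3 - 3.42*o^2 + 3.29*o - 5.36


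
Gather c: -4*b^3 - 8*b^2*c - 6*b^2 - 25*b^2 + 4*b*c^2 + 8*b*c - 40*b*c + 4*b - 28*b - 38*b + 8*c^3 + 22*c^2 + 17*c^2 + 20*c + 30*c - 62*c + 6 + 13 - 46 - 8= -4*b^3 - 31*b^2 - 62*b + 8*c^3 + c^2*(4*b + 39) + c*(-8*b^2 - 32*b - 12) - 35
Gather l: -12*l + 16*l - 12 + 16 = 4*l + 4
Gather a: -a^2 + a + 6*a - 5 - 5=-a^2 + 7*a - 10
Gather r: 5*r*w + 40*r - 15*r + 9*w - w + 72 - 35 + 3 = r*(5*w + 25) + 8*w + 40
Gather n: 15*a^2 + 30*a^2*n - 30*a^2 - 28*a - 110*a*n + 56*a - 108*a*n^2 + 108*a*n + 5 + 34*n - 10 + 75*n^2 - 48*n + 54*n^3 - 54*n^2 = -15*a^2 + 28*a + 54*n^3 + n^2*(21 - 108*a) + n*(30*a^2 - 2*a - 14) - 5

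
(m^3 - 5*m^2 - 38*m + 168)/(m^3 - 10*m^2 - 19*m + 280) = (m^2 + 2*m - 24)/(m^2 - 3*m - 40)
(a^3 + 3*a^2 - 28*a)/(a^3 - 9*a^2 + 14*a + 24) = a*(a + 7)/(a^2 - 5*a - 6)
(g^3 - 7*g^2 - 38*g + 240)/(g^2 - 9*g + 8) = (g^2 + g - 30)/(g - 1)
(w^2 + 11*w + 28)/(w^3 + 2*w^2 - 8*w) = (w + 7)/(w*(w - 2))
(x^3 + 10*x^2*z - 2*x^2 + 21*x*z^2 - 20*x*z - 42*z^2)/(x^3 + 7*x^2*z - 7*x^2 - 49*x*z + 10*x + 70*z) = (x + 3*z)/(x - 5)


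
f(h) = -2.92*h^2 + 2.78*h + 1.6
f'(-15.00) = 90.38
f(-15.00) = -697.10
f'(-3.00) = 20.30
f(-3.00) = -33.02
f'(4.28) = -22.22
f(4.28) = -39.99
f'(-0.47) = 5.52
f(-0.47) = -0.35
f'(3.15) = -15.62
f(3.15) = -18.62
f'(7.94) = -43.59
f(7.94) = -160.41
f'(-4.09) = 26.67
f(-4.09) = -58.62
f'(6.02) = -32.38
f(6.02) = -87.49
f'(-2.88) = 19.60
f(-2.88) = -30.63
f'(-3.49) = 23.16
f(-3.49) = -43.67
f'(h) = 2.78 - 5.84*h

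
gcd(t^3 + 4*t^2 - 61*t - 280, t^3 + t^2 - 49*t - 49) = t + 7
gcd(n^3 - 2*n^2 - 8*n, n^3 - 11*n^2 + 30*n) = n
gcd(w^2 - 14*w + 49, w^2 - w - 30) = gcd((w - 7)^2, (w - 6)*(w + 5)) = 1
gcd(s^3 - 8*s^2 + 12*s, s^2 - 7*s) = s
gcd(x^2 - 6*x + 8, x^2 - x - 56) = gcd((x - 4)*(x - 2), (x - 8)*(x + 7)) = 1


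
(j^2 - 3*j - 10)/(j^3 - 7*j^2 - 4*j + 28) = (j - 5)/(j^2 - 9*j + 14)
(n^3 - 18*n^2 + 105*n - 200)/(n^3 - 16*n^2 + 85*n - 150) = (n - 8)/(n - 6)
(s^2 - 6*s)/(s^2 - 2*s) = (s - 6)/(s - 2)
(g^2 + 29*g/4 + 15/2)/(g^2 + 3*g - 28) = (4*g^2 + 29*g + 30)/(4*(g^2 + 3*g - 28))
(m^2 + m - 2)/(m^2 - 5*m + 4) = (m + 2)/(m - 4)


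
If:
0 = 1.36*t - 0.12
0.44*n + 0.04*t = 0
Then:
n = -0.01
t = 0.09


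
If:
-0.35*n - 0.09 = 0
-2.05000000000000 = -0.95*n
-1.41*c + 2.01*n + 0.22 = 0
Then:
No Solution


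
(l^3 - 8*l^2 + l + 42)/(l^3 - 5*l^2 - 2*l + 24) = (l - 7)/(l - 4)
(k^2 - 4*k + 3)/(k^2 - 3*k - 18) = (-k^2 + 4*k - 3)/(-k^2 + 3*k + 18)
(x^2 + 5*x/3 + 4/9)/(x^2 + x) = (9*x^2 + 15*x + 4)/(9*x*(x + 1))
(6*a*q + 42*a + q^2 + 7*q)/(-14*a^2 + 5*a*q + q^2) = (6*a*q + 42*a + q^2 + 7*q)/(-14*a^2 + 5*a*q + q^2)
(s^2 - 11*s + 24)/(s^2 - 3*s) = (s - 8)/s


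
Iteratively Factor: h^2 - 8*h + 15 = (h - 5)*(h - 3)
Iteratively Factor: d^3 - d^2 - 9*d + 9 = (d + 3)*(d^2 - 4*d + 3) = (d - 1)*(d + 3)*(d - 3)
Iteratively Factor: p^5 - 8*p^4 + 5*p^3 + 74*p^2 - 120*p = (p)*(p^4 - 8*p^3 + 5*p^2 + 74*p - 120) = p*(p - 2)*(p^3 - 6*p^2 - 7*p + 60) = p*(p - 5)*(p - 2)*(p^2 - p - 12) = p*(p - 5)*(p - 2)*(p + 3)*(p - 4)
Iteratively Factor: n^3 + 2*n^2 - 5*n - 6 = (n - 2)*(n^2 + 4*n + 3) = (n - 2)*(n + 3)*(n + 1)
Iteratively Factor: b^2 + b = (b + 1)*(b)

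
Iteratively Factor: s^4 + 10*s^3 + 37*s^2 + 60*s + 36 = (s + 3)*(s^3 + 7*s^2 + 16*s + 12) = (s + 2)*(s + 3)*(s^2 + 5*s + 6) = (s + 2)^2*(s + 3)*(s + 3)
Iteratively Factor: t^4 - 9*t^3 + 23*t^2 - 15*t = (t - 3)*(t^3 - 6*t^2 + 5*t) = (t - 5)*(t - 3)*(t^2 - t) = (t - 5)*(t - 3)*(t - 1)*(t)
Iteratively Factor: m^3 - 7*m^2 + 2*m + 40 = (m - 5)*(m^2 - 2*m - 8) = (m - 5)*(m - 4)*(m + 2)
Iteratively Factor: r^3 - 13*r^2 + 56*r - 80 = (r - 4)*(r^2 - 9*r + 20) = (r - 5)*(r - 4)*(r - 4)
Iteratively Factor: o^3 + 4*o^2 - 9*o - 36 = (o - 3)*(o^2 + 7*o + 12) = (o - 3)*(o + 3)*(o + 4)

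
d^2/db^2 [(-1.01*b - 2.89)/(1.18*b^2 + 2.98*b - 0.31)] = (-(1.01*b + 2.89)*(2.36*b + 2.98)*(4.72*b + 5.96) + (7.1508*b + 12.84)*(1.18*b^2 + 2.98*b - 0.31))/(1.18*b^2 + 2.98*b - 0.31)^3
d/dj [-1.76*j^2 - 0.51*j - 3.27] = -3.52*j - 0.51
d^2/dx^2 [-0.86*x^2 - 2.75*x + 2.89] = -1.72000000000000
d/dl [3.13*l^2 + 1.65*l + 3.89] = 6.26*l + 1.65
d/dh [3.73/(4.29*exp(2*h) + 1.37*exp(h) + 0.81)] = (-32.0034*exp(h) - 5.1101)*exp(h)/(4.29*exp(2*h) + 1.37*exp(h) + 0.81)^2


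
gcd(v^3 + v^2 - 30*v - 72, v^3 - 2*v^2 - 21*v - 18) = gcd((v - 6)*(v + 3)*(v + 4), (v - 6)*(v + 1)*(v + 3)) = v^2 - 3*v - 18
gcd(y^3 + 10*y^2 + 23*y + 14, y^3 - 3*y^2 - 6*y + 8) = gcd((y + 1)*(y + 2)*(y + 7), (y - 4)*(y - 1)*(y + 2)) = y + 2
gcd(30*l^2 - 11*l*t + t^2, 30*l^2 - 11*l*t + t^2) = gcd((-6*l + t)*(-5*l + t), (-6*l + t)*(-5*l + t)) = 30*l^2 - 11*l*t + t^2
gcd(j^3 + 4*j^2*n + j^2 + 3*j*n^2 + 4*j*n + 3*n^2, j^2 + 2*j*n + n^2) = j + n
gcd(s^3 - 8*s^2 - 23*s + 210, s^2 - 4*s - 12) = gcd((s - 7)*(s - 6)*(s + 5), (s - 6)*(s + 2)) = s - 6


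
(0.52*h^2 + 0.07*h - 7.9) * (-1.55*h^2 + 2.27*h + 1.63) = -0.806*h^4 + 1.0719*h^3 + 13.2515*h^2 - 17.8189*h - 12.877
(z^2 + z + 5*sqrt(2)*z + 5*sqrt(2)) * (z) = z^3 + z^2 + 5*sqrt(2)*z^2 + 5*sqrt(2)*z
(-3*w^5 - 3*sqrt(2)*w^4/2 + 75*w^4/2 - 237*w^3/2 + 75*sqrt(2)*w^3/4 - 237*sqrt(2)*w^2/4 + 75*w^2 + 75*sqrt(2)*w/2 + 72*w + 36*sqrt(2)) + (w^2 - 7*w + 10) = -3*w^5 - 3*sqrt(2)*w^4/2 + 75*w^4/2 - 237*w^3/2 + 75*sqrt(2)*w^3/4 - 237*sqrt(2)*w^2/4 + 76*w^2 + 75*sqrt(2)*w/2 + 65*w + 10 + 36*sqrt(2)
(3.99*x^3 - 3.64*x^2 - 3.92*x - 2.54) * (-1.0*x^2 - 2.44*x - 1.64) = -3.99*x^5 - 6.0956*x^4 + 6.258*x^3 + 18.0744*x^2 + 12.6264*x + 4.1656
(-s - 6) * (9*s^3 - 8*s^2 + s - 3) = -9*s^4 - 46*s^3 + 47*s^2 - 3*s + 18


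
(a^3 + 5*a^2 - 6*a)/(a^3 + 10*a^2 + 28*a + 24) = a*(a - 1)/(a^2 + 4*a + 4)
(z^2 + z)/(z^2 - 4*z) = (z + 1)/(z - 4)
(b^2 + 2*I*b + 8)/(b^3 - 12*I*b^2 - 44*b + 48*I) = (b + 4*I)/(b^2 - 10*I*b - 24)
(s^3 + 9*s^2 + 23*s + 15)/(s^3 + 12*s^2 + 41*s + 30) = (s + 3)/(s + 6)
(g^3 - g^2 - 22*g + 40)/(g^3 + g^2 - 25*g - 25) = (g^2 - 6*g + 8)/(g^2 - 4*g - 5)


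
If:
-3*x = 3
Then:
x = -1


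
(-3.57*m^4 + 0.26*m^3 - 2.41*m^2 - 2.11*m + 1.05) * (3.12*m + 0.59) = -11.1384*m^5 - 1.2951*m^4 - 7.3658*m^3 - 8.0051*m^2 + 2.0311*m + 0.6195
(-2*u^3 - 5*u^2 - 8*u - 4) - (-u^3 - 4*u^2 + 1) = -u^3 - u^2 - 8*u - 5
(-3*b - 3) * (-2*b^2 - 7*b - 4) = 6*b^3 + 27*b^2 + 33*b + 12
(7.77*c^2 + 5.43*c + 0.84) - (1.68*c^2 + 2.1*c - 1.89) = 6.09*c^2 + 3.33*c + 2.73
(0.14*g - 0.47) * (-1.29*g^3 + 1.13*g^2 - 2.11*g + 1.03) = -0.1806*g^4 + 0.7645*g^3 - 0.8265*g^2 + 1.1359*g - 0.4841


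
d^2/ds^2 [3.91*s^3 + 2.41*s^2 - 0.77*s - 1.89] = 23.46*s + 4.82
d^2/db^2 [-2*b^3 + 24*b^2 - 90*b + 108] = 48 - 12*b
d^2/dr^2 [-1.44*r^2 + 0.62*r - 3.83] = -2.88000000000000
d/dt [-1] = 0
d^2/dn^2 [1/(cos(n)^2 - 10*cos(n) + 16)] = (-8*sin(n)^4 + 76*sin(n)^2 - 395*cos(n) + 15*cos(3*n) + 268)/(2*(cos(n) - 8)^3*(cos(n) - 2)^3)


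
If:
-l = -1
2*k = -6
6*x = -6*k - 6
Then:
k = -3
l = 1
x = 2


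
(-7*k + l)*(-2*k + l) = 14*k^2 - 9*k*l + l^2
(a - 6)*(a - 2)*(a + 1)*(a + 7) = a^4 - 45*a^2 + 40*a + 84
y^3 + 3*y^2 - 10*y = y*(y - 2)*(y + 5)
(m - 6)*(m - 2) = m^2 - 8*m + 12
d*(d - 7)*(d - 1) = d^3 - 8*d^2 + 7*d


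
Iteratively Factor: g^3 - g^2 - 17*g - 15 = (g + 3)*(g^2 - 4*g - 5) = (g - 5)*(g + 3)*(g + 1)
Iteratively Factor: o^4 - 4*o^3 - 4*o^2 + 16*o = (o - 2)*(o^3 - 2*o^2 - 8*o) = o*(o - 2)*(o^2 - 2*o - 8) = o*(o - 4)*(o - 2)*(o + 2)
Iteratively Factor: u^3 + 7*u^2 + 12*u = (u)*(u^2 + 7*u + 12) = u*(u + 4)*(u + 3)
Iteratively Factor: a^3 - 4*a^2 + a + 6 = (a - 3)*(a^2 - a - 2) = (a - 3)*(a + 1)*(a - 2)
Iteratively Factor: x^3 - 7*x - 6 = (x - 3)*(x^2 + 3*x + 2) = (x - 3)*(x + 1)*(x + 2)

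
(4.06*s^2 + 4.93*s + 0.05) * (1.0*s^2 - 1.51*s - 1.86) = 4.06*s^4 - 1.2006*s^3 - 14.9459*s^2 - 9.2453*s - 0.093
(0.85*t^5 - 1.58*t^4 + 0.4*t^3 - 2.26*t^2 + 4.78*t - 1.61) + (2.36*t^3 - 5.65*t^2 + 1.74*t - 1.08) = 0.85*t^5 - 1.58*t^4 + 2.76*t^3 - 7.91*t^2 + 6.52*t - 2.69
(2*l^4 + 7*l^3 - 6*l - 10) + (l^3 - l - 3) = 2*l^4 + 8*l^3 - 7*l - 13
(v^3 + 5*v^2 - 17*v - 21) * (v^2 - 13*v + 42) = v^5 - 8*v^4 - 40*v^3 + 410*v^2 - 441*v - 882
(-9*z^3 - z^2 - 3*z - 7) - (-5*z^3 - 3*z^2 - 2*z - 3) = -4*z^3 + 2*z^2 - z - 4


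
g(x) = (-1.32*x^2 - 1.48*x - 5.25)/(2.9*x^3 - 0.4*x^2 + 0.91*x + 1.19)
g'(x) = (-2.64*x - 1.48)/(2.9*x^3 - 0.4*x^2 + 0.91*x + 1.19) + (-8.7*x^2 + 0.8*x - 0.91)*(-1.32*x^2 - 1.48*x - 5.25)/(2.9*x^3 - 0.4*x^2 + 0.91*x + 1.19)^2 = (3.828*x^4 + 8.584*x^3 + 43.8818*x^2 - 7.3416*x + 3.0163)/(8.41*x^6 - 2.32*x^5 + 5.438*x^4 + 6.174*x^3 - 0.1239*x^2 + 2.1658*x + 1.4161)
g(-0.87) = 2.73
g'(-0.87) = 11.90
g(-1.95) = 0.31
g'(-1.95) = 0.32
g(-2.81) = 0.17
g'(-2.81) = 0.09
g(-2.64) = 0.18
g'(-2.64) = 0.11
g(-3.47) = 0.13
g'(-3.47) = 0.05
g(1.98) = -0.56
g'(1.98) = 0.50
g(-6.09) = 0.07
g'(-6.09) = 0.01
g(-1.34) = 0.73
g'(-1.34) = 1.40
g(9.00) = -0.06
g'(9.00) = 0.01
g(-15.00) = 0.03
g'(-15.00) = 0.00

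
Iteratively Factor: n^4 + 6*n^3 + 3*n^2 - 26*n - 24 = (n + 3)*(n^3 + 3*n^2 - 6*n - 8) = (n - 2)*(n + 3)*(n^2 + 5*n + 4) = (n - 2)*(n + 1)*(n + 3)*(n + 4)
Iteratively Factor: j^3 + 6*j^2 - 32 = (j - 2)*(j^2 + 8*j + 16) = (j - 2)*(j + 4)*(j + 4)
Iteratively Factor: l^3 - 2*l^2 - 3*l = (l - 3)*(l^2 + l) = (l - 3)*(l + 1)*(l)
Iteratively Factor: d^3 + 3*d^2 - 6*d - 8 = (d - 2)*(d^2 + 5*d + 4) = (d - 2)*(d + 1)*(d + 4)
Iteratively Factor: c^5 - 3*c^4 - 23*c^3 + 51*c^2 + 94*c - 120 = (c - 5)*(c^4 + 2*c^3 - 13*c^2 - 14*c + 24) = (c - 5)*(c - 1)*(c^3 + 3*c^2 - 10*c - 24) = (c - 5)*(c - 1)*(c + 4)*(c^2 - c - 6) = (c - 5)*(c - 3)*(c - 1)*(c + 4)*(c + 2)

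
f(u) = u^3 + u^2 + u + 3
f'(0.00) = 1.00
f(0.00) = 3.00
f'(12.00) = 457.00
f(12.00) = 1887.00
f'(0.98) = 5.84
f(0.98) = 5.88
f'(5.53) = 103.80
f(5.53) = 208.22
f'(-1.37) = 3.89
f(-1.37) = 0.94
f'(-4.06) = 42.33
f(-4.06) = -51.50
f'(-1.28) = 3.36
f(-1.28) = 1.26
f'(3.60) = 47.08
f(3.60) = 66.22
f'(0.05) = 1.11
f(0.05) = 3.05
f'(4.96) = 84.72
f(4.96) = 154.59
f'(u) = 3*u^2 + 2*u + 1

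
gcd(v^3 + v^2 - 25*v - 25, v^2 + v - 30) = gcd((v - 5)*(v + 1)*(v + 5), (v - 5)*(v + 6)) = v - 5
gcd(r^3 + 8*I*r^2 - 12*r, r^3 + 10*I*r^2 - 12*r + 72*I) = r + 6*I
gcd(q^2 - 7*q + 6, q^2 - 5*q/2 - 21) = q - 6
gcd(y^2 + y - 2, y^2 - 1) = y - 1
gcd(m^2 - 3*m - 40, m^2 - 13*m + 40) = m - 8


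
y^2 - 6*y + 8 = (y - 4)*(y - 2)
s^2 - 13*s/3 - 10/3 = (s - 5)*(s + 2/3)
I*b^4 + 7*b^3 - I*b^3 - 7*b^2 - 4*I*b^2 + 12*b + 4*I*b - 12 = (b - 6*I)*(b - 2*I)*(b + I)*(I*b - I)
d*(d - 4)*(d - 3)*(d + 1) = d^4 - 6*d^3 + 5*d^2 + 12*d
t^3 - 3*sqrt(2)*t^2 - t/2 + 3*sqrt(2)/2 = (t - 3*sqrt(2))*(t - sqrt(2)/2)*(t + sqrt(2)/2)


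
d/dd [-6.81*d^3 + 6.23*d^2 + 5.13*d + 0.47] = -20.43*d^2 + 12.46*d + 5.13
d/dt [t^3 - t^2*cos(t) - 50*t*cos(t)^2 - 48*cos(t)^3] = t^2*sin(t) + 3*t^2 + 50*t*sin(2*t) - 2*t*cos(t) + 144*sin(t)*cos(t)^2 - 50*cos(t)^2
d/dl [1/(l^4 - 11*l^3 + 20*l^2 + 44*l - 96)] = (-4*l^3 + 33*l^2 - 40*l - 44)/(l^4 - 11*l^3 + 20*l^2 + 44*l - 96)^2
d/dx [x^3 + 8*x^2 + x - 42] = 3*x^2 + 16*x + 1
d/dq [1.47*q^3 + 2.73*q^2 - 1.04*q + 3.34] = 4.41*q^2 + 5.46*q - 1.04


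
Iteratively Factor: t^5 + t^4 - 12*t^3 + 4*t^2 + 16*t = (t - 2)*(t^4 + 3*t^3 - 6*t^2 - 8*t) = (t - 2)*(t + 4)*(t^3 - t^2 - 2*t) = t*(t - 2)*(t + 4)*(t^2 - t - 2) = t*(t - 2)^2*(t + 4)*(t + 1)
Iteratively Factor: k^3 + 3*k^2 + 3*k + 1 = (k + 1)*(k^2 + 2*k + 1) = (k + 1)^2*(k + 1)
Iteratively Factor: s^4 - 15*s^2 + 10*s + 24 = (s - 2)*(s^3 + 2*s^2 - 11*s - 12) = (s - 2)*(s + 4)*(s^2 - 2*s - 3) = (s - 3)*(s - 2)*(s + 4)*(s + 1)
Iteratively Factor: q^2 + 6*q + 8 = (q + 4)*(q + 2)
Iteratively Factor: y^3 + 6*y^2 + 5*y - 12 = (y + 3)*(y^2 + 3*y - 4) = (y - 1)*(y + 3)*(y + 4)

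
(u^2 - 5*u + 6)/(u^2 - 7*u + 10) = (u - 3)/(u - 5)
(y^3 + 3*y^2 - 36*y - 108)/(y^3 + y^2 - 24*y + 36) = (y^2 - 3*y - 18)/(y^2 - 5*y + 6)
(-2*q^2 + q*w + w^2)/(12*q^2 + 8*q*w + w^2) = (-q + w)/(6*q + w)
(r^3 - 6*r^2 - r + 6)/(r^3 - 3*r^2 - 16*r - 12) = (r - 1)/(r + 2)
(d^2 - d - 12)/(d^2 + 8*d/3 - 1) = 3*(d - 4)/(3*d - 1)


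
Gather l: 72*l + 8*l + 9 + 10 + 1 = 80*l + 20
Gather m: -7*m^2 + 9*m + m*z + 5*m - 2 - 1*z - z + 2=-7*m^2 + m*(z + 14) - 2*z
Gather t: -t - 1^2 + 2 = 1 - t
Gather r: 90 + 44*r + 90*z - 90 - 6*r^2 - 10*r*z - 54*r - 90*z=-6*r^2 + r*(-10*z - 10)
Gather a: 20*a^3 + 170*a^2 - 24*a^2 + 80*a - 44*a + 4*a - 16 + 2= 20*a^3 + 146*a^2 + 40*a - 14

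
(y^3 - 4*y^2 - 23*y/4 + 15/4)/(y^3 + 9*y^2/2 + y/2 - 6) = (2*y^2 - 11*y + 5)/(2*(y^2 + 3*y - 4))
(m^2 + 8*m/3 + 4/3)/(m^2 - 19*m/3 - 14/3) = (m + 2)/(m - 7)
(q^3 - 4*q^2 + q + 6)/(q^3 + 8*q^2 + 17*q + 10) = (q^2 - 5*q + 6)/(q^2 + 7*q + 10)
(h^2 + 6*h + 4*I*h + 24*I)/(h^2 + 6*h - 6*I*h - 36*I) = (h + 4*I)/(h - 6*I)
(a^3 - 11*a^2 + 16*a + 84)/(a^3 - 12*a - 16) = (a^2 - 13*a + 42)/(a^2 - 2*a - 8)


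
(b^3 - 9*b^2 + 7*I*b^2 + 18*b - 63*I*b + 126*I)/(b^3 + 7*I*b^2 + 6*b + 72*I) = (b^3 + b^2*(-9 + 7*I) + b*(18 - 63*I) + 126*I)/(b^3 + 7*I*b^2 + 6*b + 72*I)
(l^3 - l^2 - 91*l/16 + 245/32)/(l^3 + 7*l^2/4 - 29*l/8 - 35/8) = (l - 7/4)/(l + 1)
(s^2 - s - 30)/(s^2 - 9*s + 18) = (s + 5)/(s - 3)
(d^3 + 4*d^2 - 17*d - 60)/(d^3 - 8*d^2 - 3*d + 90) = (d^2 + d - 20)/(d^2 - 11*d + 30)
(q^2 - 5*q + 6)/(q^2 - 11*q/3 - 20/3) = 3*(-q^2 + 5*q - 6)/(-3*q^2 + 11*q + 20)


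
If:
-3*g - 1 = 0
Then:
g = -1/3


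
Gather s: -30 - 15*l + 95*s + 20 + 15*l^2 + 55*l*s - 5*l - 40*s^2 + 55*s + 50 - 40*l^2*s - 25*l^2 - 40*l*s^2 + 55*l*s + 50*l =-10*l^2 + 30*l + s^2*(-40*l - 40) + s*(-40*l^2 + 110*l + 150) + 40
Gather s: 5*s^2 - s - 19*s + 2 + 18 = 5*s^2 - 20*s + 20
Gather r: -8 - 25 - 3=-36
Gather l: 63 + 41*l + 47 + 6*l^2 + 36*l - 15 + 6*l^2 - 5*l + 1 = 12*l^2 + 72*l + 96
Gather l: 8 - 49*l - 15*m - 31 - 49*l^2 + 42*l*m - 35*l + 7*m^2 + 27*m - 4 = -49*l^2 + l*(42*m - 84) + 7*m^2 + 12*m - 27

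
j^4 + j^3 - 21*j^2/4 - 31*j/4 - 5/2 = (j - 5/2)*(j + 1/2)*(j + 1)*(j + 2)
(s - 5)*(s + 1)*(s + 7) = s^3 + 3*s^2 - 33*s - 35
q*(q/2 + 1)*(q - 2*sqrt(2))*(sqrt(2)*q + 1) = sqrt(2)*q^4/2 - 3*q^3/2 + sqrt(2)*q^3 - 3*q^2 - sqrt(2)*q^2 - 2*sqrt(2)*q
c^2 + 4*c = c*(c + 4)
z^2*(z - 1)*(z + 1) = z^4 - z^2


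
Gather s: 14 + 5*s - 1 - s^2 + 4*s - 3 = -s^2 + 9*s + 10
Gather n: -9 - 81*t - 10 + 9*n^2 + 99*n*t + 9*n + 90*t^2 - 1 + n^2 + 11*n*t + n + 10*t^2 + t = 10*n^2 + n*(110*t + 10) + 100*t^2 - 80*t - 20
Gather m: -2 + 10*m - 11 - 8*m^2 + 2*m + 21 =-8*m^2 + 12*m + 8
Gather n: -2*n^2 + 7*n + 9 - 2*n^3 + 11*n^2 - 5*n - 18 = -2*n^3 + 9*n^2 + 2*n - 9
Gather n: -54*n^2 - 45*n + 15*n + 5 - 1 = -54*n^2 - 30*n + 4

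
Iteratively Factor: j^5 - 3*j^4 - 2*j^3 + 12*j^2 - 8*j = (j - 2)*(j^4 - j^3 - 4*j^2 + 4*j) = (j - 2)*(j + 2)*(j^3 - 3*j^2 + 2*j) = (j - 2)*(j - 1)*(j + 2)*(j^2 - 2*j) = j*(j - 2)*(j - 1)*(j + 2)*(j - 2)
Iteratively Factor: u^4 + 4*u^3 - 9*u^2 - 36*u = (u + 4)*(u^3 - 9*u) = u*(u + 4)*(u^2 - 9) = u*(u + 3)*(u + 4)*(u - 3)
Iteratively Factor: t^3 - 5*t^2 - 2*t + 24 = (t - 4)*(t^2 - t - 6) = (t - 4)*(t - 3)*(t + 2)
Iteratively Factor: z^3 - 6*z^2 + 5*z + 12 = (z - 3)*(z^2 - 3*z - 4) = (z - 4)*(z - 3)*(z + 1)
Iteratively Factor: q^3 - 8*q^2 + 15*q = (q - 3)*(q^2 - 5*q) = (q - 5)*(q - 3)*(q)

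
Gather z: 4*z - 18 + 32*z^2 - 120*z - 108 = 32*z^2 - 116*z - 126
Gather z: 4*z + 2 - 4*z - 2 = 0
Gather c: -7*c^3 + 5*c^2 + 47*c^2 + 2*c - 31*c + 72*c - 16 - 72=-7*c^3 + 52*c^2 + 43*c - 88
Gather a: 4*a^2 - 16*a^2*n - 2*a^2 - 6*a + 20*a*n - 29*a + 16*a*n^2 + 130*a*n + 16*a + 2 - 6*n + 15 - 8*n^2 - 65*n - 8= a^2*(2 - 16*n) + a*(16*n^2 + 150*n - 19) - 8*n^2 - 71*n + 9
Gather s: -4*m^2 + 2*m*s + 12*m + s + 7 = -4*m^2 + 12*m + s*(2*m + 1) + 7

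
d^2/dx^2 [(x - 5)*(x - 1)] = 2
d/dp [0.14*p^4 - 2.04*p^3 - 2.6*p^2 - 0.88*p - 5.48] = 0.56*p^3 - 6.12*p^2 - 5.2*p - 0.88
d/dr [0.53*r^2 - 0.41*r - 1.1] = 1.06*r - 0.41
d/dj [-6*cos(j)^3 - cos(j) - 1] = (18*cos(j)^2 + 1)*sin(j)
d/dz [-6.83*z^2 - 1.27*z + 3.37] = -13.66*z - 1.27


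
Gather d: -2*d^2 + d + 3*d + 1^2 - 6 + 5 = -2*d^2 + 4*d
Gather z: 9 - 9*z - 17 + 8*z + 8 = -z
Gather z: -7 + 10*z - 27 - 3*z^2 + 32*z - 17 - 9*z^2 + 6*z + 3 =-12*z^2 + 48*z - 48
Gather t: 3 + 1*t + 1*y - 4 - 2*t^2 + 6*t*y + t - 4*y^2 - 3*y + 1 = -2*t^2 + t*(6*y + 2) - 4*y^2 - 2*y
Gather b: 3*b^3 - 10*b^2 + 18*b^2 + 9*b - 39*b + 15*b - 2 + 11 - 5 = 3*b^3 + 8*b^2 - 15*b + 4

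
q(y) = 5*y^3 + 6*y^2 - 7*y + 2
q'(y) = 15*y^2 + 12*y - 7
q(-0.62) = 7.45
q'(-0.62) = -8.67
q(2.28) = 76.49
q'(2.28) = 98.34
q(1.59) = 26.14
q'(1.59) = 50.00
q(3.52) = 269.77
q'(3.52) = 221.10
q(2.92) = 157.20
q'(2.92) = 155.94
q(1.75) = 34.92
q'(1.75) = 59.94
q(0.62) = 1.16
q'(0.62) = 6.21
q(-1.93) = 1.91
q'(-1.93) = 25.71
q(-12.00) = -7690.00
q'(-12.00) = 2009.00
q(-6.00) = -820.00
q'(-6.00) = 461.00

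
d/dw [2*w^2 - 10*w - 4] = 4*w - 10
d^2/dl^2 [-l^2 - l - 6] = -2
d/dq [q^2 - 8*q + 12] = 2*q - 8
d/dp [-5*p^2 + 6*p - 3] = 6 - 10*p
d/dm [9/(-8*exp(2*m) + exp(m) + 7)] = (144*exp(m) - 9)*exp(m)/(-8*exp(2*m) + exp(m) + 7)^2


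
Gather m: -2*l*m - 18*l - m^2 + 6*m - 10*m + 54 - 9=-18*l - m^2 + m*(-2*l - 4) + 45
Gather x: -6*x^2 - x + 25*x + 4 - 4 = -6*x^2 + 24*x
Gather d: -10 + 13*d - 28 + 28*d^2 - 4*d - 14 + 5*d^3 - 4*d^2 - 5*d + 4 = 5*d^3 + 24*d^2 + 4*d - 48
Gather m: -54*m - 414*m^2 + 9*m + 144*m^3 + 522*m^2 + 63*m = 144*m^3 + 108*m^2 + 18*m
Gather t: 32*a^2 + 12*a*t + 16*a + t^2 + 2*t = 32*a^2 + 16*a + t^2 + t*(12*a + 2)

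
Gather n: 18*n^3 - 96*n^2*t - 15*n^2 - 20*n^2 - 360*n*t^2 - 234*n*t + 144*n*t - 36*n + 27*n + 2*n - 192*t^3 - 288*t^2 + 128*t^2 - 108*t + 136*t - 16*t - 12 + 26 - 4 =18*n^3 + n^2*(-96*t - 35) + n*(-360*t^2 - 90*t - 7) - 192*t^3 - 160*t^2 + 12*t + 10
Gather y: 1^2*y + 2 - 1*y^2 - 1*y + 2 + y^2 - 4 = 0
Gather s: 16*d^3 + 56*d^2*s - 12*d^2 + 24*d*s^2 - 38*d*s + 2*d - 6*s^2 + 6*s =16*d^3 - 12*d^2 + 2*d + s^2*(24*d - 6) + s*(56*d^2 - 38*d + 6)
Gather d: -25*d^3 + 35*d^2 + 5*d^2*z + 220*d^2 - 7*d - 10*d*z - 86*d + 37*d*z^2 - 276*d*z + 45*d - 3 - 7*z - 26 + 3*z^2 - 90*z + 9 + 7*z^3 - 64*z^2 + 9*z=-25*d^3 + d^2*(5*z + 255) + d*(37*z^2 - 286*z - 48) + 7*z^3 - 61*z^2 - 88*z - 20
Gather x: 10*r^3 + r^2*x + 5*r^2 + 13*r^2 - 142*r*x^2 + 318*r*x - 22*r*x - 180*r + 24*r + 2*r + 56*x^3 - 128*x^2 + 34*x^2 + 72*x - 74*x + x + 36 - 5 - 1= 10*r^3 + 18*r^2 - 154*r + 56*x^3 + x^2*(-142*r - 94) + x*(r^2 + 296*r - 1) + 30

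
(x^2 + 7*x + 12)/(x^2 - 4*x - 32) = (x + 3)/(x - 8)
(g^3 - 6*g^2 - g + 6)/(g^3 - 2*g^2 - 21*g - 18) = (g - 1)/(g + 3)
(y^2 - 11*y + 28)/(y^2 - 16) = (y - 7)/(y + 4)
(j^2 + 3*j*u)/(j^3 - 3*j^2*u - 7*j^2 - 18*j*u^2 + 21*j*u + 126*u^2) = j/(j^2 - 6*j*u - 7*j + 42*u)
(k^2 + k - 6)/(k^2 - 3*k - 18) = (k - 2)/(k - 6)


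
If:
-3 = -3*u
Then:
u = 1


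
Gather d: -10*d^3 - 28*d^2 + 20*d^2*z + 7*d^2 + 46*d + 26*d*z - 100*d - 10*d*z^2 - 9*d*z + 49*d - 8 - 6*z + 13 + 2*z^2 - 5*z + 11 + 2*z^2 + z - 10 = -10*d^3 + d^2*(20*z - 21) + d*(-10*z^2 + 17*z - 5) + 4*z^2 - 10*z + 6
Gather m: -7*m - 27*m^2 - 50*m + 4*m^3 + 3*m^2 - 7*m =4*m^3 - 24*m^2 - 64*m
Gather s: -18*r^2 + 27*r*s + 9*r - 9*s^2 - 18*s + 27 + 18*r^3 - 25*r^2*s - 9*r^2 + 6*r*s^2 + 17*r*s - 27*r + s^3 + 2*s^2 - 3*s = 18*r^3 - 27*r^2 - 18*r + s^3 + s^2*(6*r - 7) + s*(-25*r^2 + 44*r - 21) + 27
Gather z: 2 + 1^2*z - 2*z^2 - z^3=-z^3 - 2*z^2 + z + 2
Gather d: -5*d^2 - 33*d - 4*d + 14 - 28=-5*d^2 - 37*d - 14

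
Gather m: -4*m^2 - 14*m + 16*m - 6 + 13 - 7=-4*m^2 + 2*m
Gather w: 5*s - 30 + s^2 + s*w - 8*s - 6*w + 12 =s^2 - 3*s + w*(s - 6) - 18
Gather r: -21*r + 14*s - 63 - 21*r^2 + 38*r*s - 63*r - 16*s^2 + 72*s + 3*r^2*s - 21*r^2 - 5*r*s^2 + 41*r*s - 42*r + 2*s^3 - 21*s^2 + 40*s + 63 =r^2*(3*s - 42) + r*(-5*s^2 + 79*s - 126) + 2*s^3 - 37*s^2 + 126*s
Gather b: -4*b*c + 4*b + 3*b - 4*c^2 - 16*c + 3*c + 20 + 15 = b*(7 - 4*c) - 4*c^2 - 13*c + 35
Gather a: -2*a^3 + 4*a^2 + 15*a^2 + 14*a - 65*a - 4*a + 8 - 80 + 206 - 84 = -2*a^3 + 19*a^2 - 55*a + 50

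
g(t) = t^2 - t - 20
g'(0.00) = -1.00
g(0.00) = -20.00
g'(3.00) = 5.00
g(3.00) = -14.00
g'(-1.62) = -4.24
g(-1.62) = -15.76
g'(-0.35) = -1.70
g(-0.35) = -19.53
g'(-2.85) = -6.70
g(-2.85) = -9.03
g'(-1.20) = -3.40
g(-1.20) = -17.36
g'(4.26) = 7.52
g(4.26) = -6.11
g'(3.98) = 6.96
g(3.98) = -8.14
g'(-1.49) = -3.98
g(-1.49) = -16.29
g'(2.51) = 4.02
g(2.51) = -16.21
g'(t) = 2*t - 1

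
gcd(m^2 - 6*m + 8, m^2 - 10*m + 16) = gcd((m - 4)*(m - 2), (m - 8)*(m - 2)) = m - 2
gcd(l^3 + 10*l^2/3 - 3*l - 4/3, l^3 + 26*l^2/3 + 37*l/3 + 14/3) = 1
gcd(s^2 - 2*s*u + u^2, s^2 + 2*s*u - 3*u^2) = s - u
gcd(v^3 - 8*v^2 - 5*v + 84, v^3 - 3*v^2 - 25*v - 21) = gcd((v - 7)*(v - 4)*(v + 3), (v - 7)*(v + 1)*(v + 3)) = v^2 - 4*v - 21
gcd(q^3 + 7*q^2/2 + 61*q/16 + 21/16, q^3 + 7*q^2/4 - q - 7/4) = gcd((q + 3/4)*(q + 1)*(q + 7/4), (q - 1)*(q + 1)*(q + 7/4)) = q^2 + 11*q/4 + 7/4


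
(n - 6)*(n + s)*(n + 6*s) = n^3 + 7*n^2*s - 6*n^2 + 6*n*s^2 - 42*n*s - 36*s^2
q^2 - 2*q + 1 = (q - 1)^2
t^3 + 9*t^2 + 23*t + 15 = (t + 1)*(t + 3)*(t + 5)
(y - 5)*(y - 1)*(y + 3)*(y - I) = y^4 - 3*y^3 - I*y^3 - 13*y^2 + 3*I*y^2 + 15*y + 13*I*y - 15*I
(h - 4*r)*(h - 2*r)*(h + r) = h^3 - 5*h^2*r + 2*h*r^2 + 8*r^3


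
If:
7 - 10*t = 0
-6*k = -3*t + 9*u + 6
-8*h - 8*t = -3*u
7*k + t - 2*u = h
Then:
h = -1631/2060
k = -583/2060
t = 7/10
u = -126/515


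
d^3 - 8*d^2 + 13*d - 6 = (d - 6)*(d - 1)^2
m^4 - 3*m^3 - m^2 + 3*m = m*(m - 3)*(m - 1)*(m + 1)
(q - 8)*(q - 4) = q^2 - 12*q + 32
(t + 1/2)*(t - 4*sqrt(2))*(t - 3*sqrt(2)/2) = t^3 - 11*sqrt(2)*t^2/2 + t^2/2 - 11*sqrt(2)*t/4 + 12*t + 6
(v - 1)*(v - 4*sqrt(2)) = v^2 - 4*sqrt(2)*v - v + 4*sqrt(2)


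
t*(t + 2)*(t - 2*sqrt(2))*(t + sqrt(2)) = t^4 - sqrt(2)*t^3 + 2*t^3 - 4*t^2 - 2*sqrt(2)*t^2 - 8*t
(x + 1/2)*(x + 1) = x^2 + 3*x/2 + 1/2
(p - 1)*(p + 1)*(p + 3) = p^3 + 3*p^2 - p - 3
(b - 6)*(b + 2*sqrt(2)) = b^2 - 6*b + 2*sqrt(2)*b - 12*sqrt(2)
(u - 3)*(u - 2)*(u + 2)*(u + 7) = u^4 + 4*u^3 - 25*u^2 - 16*u + 84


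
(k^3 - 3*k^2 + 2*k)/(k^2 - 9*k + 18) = k*(k^2 - 3*k + 2)/(k^2 - 9*k + 18)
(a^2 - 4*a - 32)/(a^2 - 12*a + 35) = (a^2 - 4*a - 32)/(a^2 - 12*a + 35)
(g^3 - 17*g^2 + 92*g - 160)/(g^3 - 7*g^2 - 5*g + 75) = (g^2 - 12*g + 32)/(g^2 - 2*g - 15)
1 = 1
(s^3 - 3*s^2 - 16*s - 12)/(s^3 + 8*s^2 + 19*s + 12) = (s^2 - 4*s - 12)/(s^2 + 7*s + 12)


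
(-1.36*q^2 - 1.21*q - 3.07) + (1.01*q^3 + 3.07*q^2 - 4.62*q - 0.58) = 1.01*q^3 + 1.71*q^2 - 5.83*q - 3.65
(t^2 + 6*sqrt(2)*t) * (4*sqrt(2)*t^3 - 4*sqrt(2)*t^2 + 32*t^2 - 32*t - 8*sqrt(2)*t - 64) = 4*sqrt(2)*t^5 - 4*sqrt(2)*t^4 + 80*t^4 - 80*t^3 + 184*sqrt(2)*t^3 - 192*sqrt(2)*t^2 - 160*t^2 - 384*sqrt(2)*t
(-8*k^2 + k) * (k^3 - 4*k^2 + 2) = -8*k^5 + 33*k^4 - 4*k^3 - 16*k^2 + 2*k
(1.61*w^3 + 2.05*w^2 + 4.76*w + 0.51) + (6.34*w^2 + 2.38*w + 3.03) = 1.61*w^3 + 8.39*w^2 + 7.14*w + 3.54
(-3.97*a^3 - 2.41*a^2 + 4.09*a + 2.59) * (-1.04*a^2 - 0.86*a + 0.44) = 4.1288*a^5 + 5.9206*a^4 - 3.9278*a^3 - 7.2714*a^2 - 0.4278*a + 1.1396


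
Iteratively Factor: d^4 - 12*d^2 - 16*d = (d)*(d^3 - 12*d - 16) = d*(d + 2)*(d^2 - 2*d - 8) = d*(d - 4)*(d + 2)*(d + 2)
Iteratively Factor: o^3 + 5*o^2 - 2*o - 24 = (o + 3)*(o^2 + 2*o - 8) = (o - 2)*(o + 3)*(o + 4)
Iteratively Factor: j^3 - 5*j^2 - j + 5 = (j - 1)*(j^2 - 4*j - 5) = (j - 1)*(j + 1)*(j - 5)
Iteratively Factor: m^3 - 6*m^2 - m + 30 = (m - 3)*(m^2 - 3*m - 10) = (m - 5)*(m - 3)*(m + 2)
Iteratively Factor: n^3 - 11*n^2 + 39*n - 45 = (n - 3)*(n^2 - 8*n + 15) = (n - 5)*(n - 3)*(n - 3)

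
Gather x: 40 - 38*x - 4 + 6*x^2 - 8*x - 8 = 6*x^2 - 46*x + 28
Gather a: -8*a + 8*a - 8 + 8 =0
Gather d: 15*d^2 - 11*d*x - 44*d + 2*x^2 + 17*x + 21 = 15*d^2 + d*(-11*x - 44) + 2*x^2 + 17*x + 21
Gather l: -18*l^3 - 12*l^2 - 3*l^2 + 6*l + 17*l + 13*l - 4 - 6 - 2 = -18*l^3 - 15*l^2 + 36*l - 12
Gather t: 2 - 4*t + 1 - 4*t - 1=2 - 8*t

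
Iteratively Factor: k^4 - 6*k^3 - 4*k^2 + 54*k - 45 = (k - 5)*(k^3 - k^2 - 9*k + 9) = (k - 5)*(k - 1)*(k^2 - 9) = (k - 5)*(k - 1)*(k + 3)*(k - 3)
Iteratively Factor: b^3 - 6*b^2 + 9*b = (b - 3)*(b^2 - 3*b) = b*(b - 3)*(b - 3)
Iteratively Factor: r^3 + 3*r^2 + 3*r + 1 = (r + 1)*(r^2 + 2*r + 1) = (r + 1)^2*(r + 1)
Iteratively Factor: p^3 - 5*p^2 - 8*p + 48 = (p + 3)*(p^2 - 8*p + 16) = (p - 4)*(p + 3)*(p - 4)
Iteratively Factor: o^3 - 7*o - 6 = (o + 1)*(o^2 - o - 6) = (o + 1)*(o + 2)*(o - 3)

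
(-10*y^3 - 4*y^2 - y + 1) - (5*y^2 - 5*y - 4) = -10*y^3 - 9*y^2 + 4*y + 5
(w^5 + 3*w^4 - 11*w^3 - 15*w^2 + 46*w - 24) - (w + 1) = w^5 + 3*w^4 - 11*w^3 - 15*w^2 + 45*w - 25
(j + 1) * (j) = j^2 + j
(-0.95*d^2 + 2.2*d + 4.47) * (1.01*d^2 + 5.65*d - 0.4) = -0.9595*d^4 - 3.1455*d^3 + 17.3247*d^2 + 24.3755*d - 1.788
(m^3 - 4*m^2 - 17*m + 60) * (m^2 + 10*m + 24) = m^5 + 6*m^4 - 33*m^3 - 206*m^2 + 192*m + 1440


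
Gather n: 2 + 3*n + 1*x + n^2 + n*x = n^2 + n*(x + 3) + x + 2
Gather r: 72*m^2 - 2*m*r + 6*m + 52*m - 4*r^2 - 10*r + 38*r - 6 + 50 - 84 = 72*m^2 + 58*m - 4*r^2 + r*(28 - 2*m) - 40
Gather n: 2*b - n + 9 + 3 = 2*b - n + 12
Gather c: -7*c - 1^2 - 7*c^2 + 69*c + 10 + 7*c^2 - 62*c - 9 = 0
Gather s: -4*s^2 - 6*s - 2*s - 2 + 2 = -4*s^2 - 8*s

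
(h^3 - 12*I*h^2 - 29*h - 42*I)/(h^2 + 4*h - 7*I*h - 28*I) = (h^2 - 5*I*h + 6)/(h + 4)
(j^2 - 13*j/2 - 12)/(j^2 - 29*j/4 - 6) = 2*(2*j + 3)/(4*j + 3)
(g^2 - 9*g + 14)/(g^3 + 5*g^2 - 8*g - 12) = (g - 7)/(g^2 + 7*g + 6)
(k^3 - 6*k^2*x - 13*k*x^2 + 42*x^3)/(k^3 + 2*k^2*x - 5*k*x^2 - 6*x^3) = (k - 7*x)/(k + x)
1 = 1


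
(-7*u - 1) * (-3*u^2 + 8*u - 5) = 21*u^3 - 53*u^2 + 27*u + 5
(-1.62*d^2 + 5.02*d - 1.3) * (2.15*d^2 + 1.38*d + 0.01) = -3.483*d^4 + 8.5574*d^3 + 4.1164*d^2 - 1.7438*d - 0.013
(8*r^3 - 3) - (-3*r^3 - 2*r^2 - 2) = 11*r^3 + 2*r^2 - 1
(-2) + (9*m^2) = 9*m^2 - 2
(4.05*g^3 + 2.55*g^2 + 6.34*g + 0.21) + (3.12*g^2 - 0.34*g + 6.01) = 4.05*g^3 + 5.67*g^2 + 6.0*g + 6.22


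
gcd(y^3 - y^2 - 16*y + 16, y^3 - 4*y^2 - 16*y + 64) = y^2 - 16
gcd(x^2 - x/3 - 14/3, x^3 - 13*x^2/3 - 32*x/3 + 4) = x + 2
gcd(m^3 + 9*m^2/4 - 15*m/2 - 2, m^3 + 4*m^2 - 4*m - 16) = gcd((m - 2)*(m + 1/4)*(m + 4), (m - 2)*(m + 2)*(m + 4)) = m^2 + 2*m - 8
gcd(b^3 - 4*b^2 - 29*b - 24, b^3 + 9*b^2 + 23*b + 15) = b^2 + 4*b + 3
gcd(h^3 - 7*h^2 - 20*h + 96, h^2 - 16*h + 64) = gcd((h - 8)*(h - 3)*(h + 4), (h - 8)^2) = h - 8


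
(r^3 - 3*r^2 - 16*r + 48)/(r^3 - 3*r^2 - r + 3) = (r^2 - 16)/(r^2 - 1)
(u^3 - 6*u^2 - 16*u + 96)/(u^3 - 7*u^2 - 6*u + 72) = (u + 4)/(u + 3)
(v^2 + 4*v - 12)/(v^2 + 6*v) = (v - 2)/v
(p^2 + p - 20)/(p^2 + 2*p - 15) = (p - 4)/(p - 3)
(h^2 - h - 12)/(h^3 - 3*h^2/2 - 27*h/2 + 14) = 2*(h + 3)/(2*h^2 + 5*h - 7)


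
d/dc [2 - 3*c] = -3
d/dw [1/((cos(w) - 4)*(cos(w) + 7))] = (2*cos(w) + 3)*sin(w)/((cos(w) - 4)^2*(cos(w) + 7)^2)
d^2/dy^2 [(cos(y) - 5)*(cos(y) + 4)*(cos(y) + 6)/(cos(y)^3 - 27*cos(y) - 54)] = (-347*(1 - cos(y)^2)^2 + 10*sin(y)^6 + 5*cos(y)^6 + 26*cos(y)^5 - 1944*cos(y)^3 + 5960*cos(y)^2 - 8208*cos(y) - 7439)/((cos(y) - 6)^3*(cos(y) + 3)^4)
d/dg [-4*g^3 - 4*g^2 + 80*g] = -12*g^2 - 8*g + 80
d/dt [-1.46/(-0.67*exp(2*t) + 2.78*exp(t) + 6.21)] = (4.0588 - 1.9564*exp(t))*exp(t)/(-0.67*exp(2*t) + 2.78*exp(t) + 6.21)^2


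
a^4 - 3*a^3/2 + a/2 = a*(a - 1)^2*(a + 1/2)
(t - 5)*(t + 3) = t^2 - 2*t - 15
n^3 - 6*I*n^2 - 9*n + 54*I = (n - 3)*(n + 3)*(n - 6*I)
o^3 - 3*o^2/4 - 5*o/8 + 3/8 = (o - 1)*(o - 1/2)*(o + 3/4)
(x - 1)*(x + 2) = x^2 + x - 2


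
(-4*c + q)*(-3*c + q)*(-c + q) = -12*c^3 + 19*c^2*q - 8*c*q^2 + q^3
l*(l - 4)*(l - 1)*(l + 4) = l^4 - l^3 - 16*l^2 + 16*l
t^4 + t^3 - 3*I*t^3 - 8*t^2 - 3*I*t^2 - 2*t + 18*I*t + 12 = (t - 2)*(t + 3)*(t - 2*I)*(t - I)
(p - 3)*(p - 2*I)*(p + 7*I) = p^3 - 3*p^2 + 5*I*p^2 + 14*p - 15*I*p - 42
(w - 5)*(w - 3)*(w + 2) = w^3 - 6*w^2 - w + 30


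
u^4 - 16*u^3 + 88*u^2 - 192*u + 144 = (u - 6)^2*(u - 2)^2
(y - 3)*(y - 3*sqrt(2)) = y^2 - 3*sqrt(2)*y - 3*y + 9*sqrt(2)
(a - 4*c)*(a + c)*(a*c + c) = a^3*c - 3*a^2*c^2 + a^2*c - 4*a*c^3 - 3*a*c^2 - 4*c^3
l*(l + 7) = l^2 + 7*l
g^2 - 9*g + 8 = (g - 8)*(g - 1)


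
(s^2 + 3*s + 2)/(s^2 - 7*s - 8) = (s + 2)/(s - 8)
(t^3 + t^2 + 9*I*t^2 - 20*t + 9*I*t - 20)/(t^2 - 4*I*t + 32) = (t^2 + t*(1 + 5*I) + 5*I)/(t - 8*I)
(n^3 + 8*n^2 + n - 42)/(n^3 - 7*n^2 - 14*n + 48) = (n + 7)/(n - 8)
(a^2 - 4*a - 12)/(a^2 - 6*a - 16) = (a - 6)/(a - 8)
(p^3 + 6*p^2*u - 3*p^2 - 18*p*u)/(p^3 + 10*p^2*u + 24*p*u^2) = (p - 3)/(p + 4*u)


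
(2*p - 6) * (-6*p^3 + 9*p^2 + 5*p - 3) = -12*p^4 + 54*p^3 - 44*p^2 - 36*p + 18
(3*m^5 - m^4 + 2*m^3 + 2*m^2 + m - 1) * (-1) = -3*m^5 + m^4 - 2*m^3 - 2*m^2 - m + 1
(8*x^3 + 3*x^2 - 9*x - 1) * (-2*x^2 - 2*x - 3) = -16*x^5 - 22*x^4 - 12*x^3 + 11*x^2 + 29*x + 3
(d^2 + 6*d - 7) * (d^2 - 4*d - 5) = d^4 + 2*d^3 - 36*d^2 - 2*d + 35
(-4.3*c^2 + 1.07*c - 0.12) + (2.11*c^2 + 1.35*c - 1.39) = -2.19*c^2 + 2.42*c - 1.51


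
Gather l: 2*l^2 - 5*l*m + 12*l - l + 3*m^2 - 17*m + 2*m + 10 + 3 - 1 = 2*l^2 + l*(11 - 5*m) + 3*m^2 - 15*m + 12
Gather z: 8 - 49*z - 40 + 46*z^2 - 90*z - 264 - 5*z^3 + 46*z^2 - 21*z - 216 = -5*z^3 + 92*z^2 - 160*z - 512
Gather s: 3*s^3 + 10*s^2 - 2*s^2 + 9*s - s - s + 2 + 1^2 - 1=3*s^3 + 8*s^2 + 7*s + 2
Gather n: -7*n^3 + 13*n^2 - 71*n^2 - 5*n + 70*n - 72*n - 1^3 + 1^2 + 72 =-7*n^3 - 58*n^2 - 7*n + 72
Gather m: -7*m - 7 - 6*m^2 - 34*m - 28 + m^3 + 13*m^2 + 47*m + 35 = m^3 + 7*m^2 + 6*m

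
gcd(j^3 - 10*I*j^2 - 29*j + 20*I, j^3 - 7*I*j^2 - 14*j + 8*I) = j^2 - 5*I*j - 4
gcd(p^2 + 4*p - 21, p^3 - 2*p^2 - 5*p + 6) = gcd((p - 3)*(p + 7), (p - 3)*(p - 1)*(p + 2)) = p - 3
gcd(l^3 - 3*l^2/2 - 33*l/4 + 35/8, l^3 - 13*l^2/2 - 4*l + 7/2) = l - 1/2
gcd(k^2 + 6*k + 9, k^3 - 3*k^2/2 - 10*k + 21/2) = k + 3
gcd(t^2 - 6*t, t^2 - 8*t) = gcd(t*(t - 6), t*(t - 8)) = t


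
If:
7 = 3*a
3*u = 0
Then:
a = 7/3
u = 0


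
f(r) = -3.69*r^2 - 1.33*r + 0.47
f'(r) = -7.38*r - 1.33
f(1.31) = -7.60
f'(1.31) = -11.00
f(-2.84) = -25.51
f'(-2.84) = 19.63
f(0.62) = -1.77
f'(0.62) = -5.91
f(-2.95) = -27.72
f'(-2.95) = 20.44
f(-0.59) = -0.03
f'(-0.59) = 3.02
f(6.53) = -165.56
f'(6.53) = -49.52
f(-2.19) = -14.31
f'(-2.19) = 14.83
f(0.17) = 0.14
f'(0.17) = -2.58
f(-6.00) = -124.39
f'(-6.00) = 42.95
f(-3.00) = -28.75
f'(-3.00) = 20.81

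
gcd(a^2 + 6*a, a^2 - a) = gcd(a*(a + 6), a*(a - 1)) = a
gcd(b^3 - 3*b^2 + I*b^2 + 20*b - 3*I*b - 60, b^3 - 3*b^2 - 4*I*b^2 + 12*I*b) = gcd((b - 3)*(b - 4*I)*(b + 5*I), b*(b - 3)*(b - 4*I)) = b^2 + b*(-3 - 4*I) + 12*I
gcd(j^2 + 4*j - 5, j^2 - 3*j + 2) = j - 1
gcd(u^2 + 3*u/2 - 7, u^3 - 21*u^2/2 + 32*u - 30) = u - 2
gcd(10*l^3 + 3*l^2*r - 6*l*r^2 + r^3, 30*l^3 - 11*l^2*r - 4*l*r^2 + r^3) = 10*l^2 - 7*l*r + r^2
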